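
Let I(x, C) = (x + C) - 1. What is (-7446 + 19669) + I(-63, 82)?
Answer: 12241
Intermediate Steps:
I(x, C) = -1 + C + x (I(x, C) = (C + x) - 1 = -1 + C + x)
(-7446 + 19669) + I(-63, 82) = (-7446 + 19669) + (-1 + 82 - 63) = 12223 + 18 = 12241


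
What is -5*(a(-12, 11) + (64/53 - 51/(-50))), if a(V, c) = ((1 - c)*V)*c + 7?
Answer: -3522453/530 ≈ -6646.1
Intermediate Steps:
a(V, c) = 7 + V*c*(1 - c) (a(V, c) = (V*(1 - c))*c + 7 = V*c*(1 - c) + 7 = 7 + V*c*(1 - c))
-5*(a(-12, 11) + (64/53 - 51/(-50))) = -5*((7 - 12*11 - 1*(-12)*11²) + (64/53 - 51/(-50))) = -5*((7 - 132 - 1*(-12)*121) + (64*(1/53) - 51*(-1/50))) = -5*((7 - 132 + 1452) + (64/53 + 51/50)) = -5*(1327 + 5903/2650) = -5*3522453/2650 = -3522453/530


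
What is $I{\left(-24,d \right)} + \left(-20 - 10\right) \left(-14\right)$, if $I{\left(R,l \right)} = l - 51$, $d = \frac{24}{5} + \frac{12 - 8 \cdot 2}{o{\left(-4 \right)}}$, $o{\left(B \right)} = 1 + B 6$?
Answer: $\frac{43007}{115} \approx 373.97$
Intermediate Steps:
$o{\left(B \right)} = 1 + 6 B$
$d = \frac{572}{115}$ ($d = \frac{24}{5} + \frac{12 - 8 \cdot 2}{1 + 6 \left(-4\right)} = 24 \cdot \frac{1}{5} + \frac{12 - 16}{1 - 24} = \frac{24}{5} + \frac{12 - 16}{-23} = \frac{24}{5} - - \frac{4}{23} = \frac{24}{5} + \frac{4}{23} = \frac{572}{115} \approx 4.9739$)
$I{\left(R,l \right)} = -51 + l$
$I{\left(-24,d \right)} + \left(-20 - 10\right) \left(-14\right) = \left(-51 + \frac{572}{115}\right) + \left(-20 - 10\right) \left(-14\right) = - \frac{5293}{115} - -420 = - \frac{5293}{115} + 420 = \frac{43007}{115}$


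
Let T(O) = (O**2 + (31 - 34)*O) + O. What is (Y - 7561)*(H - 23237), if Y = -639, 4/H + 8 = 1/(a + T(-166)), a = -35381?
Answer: 2284473976680/11989 ≈ 1.9055e+8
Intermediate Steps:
T(O) = O**2 - 2*O (T(O) = (O**2 - 3*O) + O = O**2 - 2*O)
H = -29972/59945 (H = 4/(-8 + 1/(-35381 - 166*(-2 - 166))) = 4/(-8 + 1/(-35381 - 166*(-168))) = 4/(-8 + 1/(-35381 + 27888)) = 4/(-8 + 1/(-7493)) = 4/(-8 - 1/7493) = 4/(-59945/7493) = 4*(-7493/59945) = -29972/59945 ≈ -0.49999)
(Y - 7561)*(H - 23237) = (-639 - 7561)*(-29972/59945 - 23237) = -8200*(-1392971937/59945) = 2284473976680/11989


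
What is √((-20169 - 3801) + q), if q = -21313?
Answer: I*√45283 ≈ 212.8*I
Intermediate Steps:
√((-20169 - 3801) + q) = √((-20169 - 3801) - 21313) = √(-23970 - 21313) = √(-45283) = I*√45283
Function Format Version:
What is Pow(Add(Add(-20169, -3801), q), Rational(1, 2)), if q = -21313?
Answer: Mul(I, Pow(45283, Rational(1, 2))) ≈ Mul(212.80, I)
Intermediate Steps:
Pow(Add(Add(-20169, -3801), q), Rational(1, 2)) = Pow(Add(Add(-20169, -3801), -21313), Rational(1, 2)) = Pow(Add(-23970, -21313), Rational(1, 2)) = Pow(-45283, Rational(1, 2)) = Mul(I, Pow(45283, Rational(1, 2)))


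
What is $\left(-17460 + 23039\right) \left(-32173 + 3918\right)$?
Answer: $-157634645$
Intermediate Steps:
$\left(-17460 + 23039\right) \left(-32173 + 3918\right) = 5579 \left(-28255\right) = -157634645$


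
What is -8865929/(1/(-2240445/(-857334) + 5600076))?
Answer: -14188848944922756047/285778 ≈ -4.9650e+13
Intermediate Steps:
-8865929/(1/(-2240445/(-857334) + 5600076)) = -8865929/(1/(-2240445*(-1/857334) + 5600076)) = -8865929/(1/(746815/285778 + 5600076)) = -8865929/(1/(1600379265943/285778)) = -8865929/285778/1600379265943 = -8865929*1600379265943/285778 = -14188848944922756047/285778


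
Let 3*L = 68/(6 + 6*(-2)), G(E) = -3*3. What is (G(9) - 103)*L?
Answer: 3808/9 ≈ 423.11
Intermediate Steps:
G(E) = -9
L = -34/9 (L = (68/(6 + 6*(-2)))/3 = (68/(6 - 12))/3 = (68/(-6))/3 = (68*(-1/6))/3 = (1/3)*(-34/3) = -34/9 ≈ -3.7778)
(G(9) - 103)*L = (-9 - 103)*(-34/9) = -112*(-34/9) = 3808/9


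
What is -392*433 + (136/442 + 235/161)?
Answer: -355253749/2093 ≈ -1.6973e+5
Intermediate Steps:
-392*433 + (136/442 + 235/161) = -169736 + (136*(1/442) + 235*(1/161)) = -169736 + (4/13 + 235/161) = -169736 + 3699/2093 = -355253749/2093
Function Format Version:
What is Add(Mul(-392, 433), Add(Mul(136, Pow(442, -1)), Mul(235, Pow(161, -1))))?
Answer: Rational(-355253749, 2093) ≈ -1.6973e+5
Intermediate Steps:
Add(Mul(-392, 433), Add(Mul(136, Pow(442, -1)), Mul(235, Pow(161, -1)))) = Add(-169736, Add(Mul(136, Rational(1, 442)), Mul(235, Rational(1, 161)))) = Add(-169736, Add(Rational(4, 13), Rational(235, 161))) = Add(-169736, Rational(3699, 2093)) = Rational(-355253749, 2093)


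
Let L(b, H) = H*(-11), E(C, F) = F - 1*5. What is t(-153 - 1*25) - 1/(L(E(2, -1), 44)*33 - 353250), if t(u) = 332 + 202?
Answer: 197164549/369222 ≈ 534.00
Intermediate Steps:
E(C, F) = -5 + F (E(C, F) = F - 5 = -5 + F)
L(b, H) = -11*H
t(u) = 534
t(-153 - 1*25) - 1/(L(E(2, -1), 44)*33 - 353250) = 534 - 1/(-11*44*33 - 353250) = 534 - 1/(-484*33 - 353250) = 534 - 1/(-15972 - 353250) = 534 - 1/(-369222) = 534 - 1*(-1/369222) = 534 + 1/369222 = 197164549/369222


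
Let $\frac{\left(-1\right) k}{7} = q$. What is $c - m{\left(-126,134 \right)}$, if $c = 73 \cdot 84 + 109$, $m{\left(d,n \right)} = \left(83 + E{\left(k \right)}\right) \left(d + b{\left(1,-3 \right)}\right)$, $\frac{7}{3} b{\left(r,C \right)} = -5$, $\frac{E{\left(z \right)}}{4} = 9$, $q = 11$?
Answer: $21490$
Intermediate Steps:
$k = -77$ ($k = \left(-7\right) 11 = -77$)
$E{\left(z \right)} = 36$ ($E{\left(z \right)} = 4 \cdot 9 = 36$)
$b{\left(r,C \right)} = - \frac{15}{7}$ ($b{\left(r,C \right)} = \frac{3}{7} \left(-5\right) = - \frac{15}{7}$)
$m{\left(d,n \right)} = -255 + 119 d$ ($m{\left(d,n \right)} = \left(83 + 36\right) \left(d - \frac{15}{7}\right) = 119 \left(- \frac{15}{7} + d\right) = -255 + 119 d$)
$c = 6241$ ($c = 6132 + 109 = 6241$)
$c - m{\left(-126,134 \right)} = 6241 - \left(-255 + 119 \left(-126\right)\right) = 6241 - \left(-255 - 14994\right) = 6241 - -15249 = 6241 + 15249 = 21490$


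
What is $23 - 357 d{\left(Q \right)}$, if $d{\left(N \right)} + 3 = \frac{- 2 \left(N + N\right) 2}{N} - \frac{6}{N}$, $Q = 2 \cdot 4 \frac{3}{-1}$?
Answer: $\frac{15443}{4} \approx 3860.8$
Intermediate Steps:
$Q = -24$ ($Q = 8 \cdot 3 \left(-1\right) = 8 \left(-3\right) = -24$)
$d{\left(N \right)} = -11 - \frac{6}{N}$ ($d{\left(N \right)} = -3 + \left(\frac{- 2 \left(N + N\right) 2}{N} - \frac{6}{N}\right) = -3 + \left(\frac{- 2 \cdot 2 N 2}{N} - \frac{6}{N}\right) = -3 + \left(\frac{- 4 N 2}{N} - \frac{6}{N}\right) = -3 + \left(\frac{\left(-8\right) N}{N} - \frac{6}{N}\right) = -3 - \left(8 + \frac{6}{N}\right) = -11 - \frac{6}{N}$)
$23 - 357 d{\left(Q \right)} = 23 - 357 \left(-11 - \frac{6}{-24}\right) = 23 - 357 \left(-11 - - \frac{1}{4}\right) = 23 - 357 \left(-11 + \frac{1}{4}\right) = 23 - - \frac{15351}{4} = 23 + \frac{15351}{4} = \frac{15443}{4}$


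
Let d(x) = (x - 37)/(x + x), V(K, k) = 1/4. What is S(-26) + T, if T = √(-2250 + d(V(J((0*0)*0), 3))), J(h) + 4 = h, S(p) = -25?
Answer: -25 + I*√9294/2 ≈ -25.0 + 48.203*I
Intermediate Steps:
J(h) = -4 + h
V(K, k) = ¼ (V(K, k) = 1*(¼) = ¼)
d(x) = (-37 + x)/(2*x) (d(x) = (-37 + x)/((2*x)) = (-37 + x)*(1/(2*x)) = (-37 + x)/(2*x))
T = I*√9294/2 (T = √(-2250 + (-37 + ¼)/(2*(¼))) = √(-2250 + (½)*4*(-147/4)) = √(-2250 - 147/2) = √(-4647/2) = I*√9294/2 ≈ 48.203*I)
S(-26) + T = -25 + I*√9294/2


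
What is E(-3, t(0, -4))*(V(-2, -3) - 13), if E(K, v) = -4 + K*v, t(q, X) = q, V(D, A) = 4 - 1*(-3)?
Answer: 24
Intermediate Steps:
V(D, A) = 7 (V(D, A) = 4 + 3 = 7)
E(-3, t(0, -4))*(V(-2, -3) - 13) = (-4 - 3*0)*(7 - 13) = (-4 + 0)*(-6) = -4*(-6) = 24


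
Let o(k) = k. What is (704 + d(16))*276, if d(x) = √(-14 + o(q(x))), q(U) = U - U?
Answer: 194304 + 276*I*√14 ≈ 1.943e+5 + 1032.7*I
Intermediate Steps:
q(U) = 0
d(x) = I*√14 (d(x) = √(-14 + 0) = √(-14) = I*√14)
(704 + d(16))*276 = (704 + I*√14)*276 = 194304 + 276*I*√14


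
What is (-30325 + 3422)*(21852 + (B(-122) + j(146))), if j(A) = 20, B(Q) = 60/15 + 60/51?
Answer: -10005548536/17 ≈ -5.8856e+8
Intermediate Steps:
B(Q) = 88/17 (B(Q) = 60*(1/15) + 60*(1/51) = 4 + 20/17 = 88/17)
(-30325 + 3422)*(21852 + (B(-122) + j(146))) = (-30325 + 3422)*(21852 + (88/17 + 20)) = -26903*(21852 + 428/17) = -26903*371912/17 = -10005548536/17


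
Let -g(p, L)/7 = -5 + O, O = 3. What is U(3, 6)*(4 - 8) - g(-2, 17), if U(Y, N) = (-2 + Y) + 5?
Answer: -38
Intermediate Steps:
U(Y, N) = 3 + Y
g(p, L) = 14 (g(p, L) = -7*(-5 + 3) = -7*(-2) = 14)
U(3, 6)*(4 - 8) - g(-2, 17) = (3 + 3)*(4 - 8) - 1*14 = 6*(-4) - 14 = -24 - 14 = -38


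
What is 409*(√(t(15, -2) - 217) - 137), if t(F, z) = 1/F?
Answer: -56033 + 409*I*√48810/15 ≈ -56033.0 + 6024.0*I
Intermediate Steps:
409*(√(t(15, -2) - 217) - 137) = 409*(√(1/15 - 217) - 137) = 409*(√(-3254/15) - 137) = 409*(I*√48810/15 - 137) = 409*(-137 + I*√48810/15) = -56033 + 409*I*√48810/15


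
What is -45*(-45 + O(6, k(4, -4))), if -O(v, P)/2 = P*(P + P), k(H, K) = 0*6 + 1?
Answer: 2205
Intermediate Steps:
k(H, K) = 1 (k(H, K) = 0 + 1 = 1)
O(v, P) = -4*P² (O(v, P) = -2*P*(P + P) = -2*P*2*P = -4*P²)
-45*(-45 + O(6, k(4, -4))) = -45*(-45 - 4*1²) = -45*(-45 - 4*1) = -45*(-45 - 4) = -45*(-49) = 2205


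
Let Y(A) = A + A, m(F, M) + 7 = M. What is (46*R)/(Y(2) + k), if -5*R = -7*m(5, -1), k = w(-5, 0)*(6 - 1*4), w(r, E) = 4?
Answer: -644/15 ≈ -42.933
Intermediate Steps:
m(F, M) = -7 + M
Y(A) = 2*A
k = 8 (k = 4*(6 - 1*4) = 4*(6 - 4) = 4*2 = 8)
R = -56/5 (R = -(-7)*(-7 - 1)/5 = -(-7)*(-8)/5 = -1/5*56 = -56/5 ≈ -11.200)
(46*R)/(Y(2) + k) = (46*(-56/5))/(2*2 + 8) = -2576/(5*(4 + 8)) = -2576/5/12 = -2576/5*1/12 = -644/15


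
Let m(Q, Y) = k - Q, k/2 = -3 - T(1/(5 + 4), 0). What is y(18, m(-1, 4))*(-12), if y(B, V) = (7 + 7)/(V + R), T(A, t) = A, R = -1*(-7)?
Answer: -189/2 ≈ -94.500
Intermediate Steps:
R = 7
k = -56/9 (k = 2*(-3 - 1/(5 + 4)) = 2*(-3 - 1/9) = 2*(-3 - 1*⅑) = 2*(-3 - ⅑) = 2*(-28/9) = -56/9 ≈ -6.2222)
m(Q, Y) = -56/9 - Q
y(B, V) = 14/(7 + V) (y(B, V) = (7 + 7)/(V + 7) = 14/(7 + V))
y(18, m(-1, 4))*(-12) = (14/(7 + (-56/9 - 1*(-1))))*(-12) = (14/(7 + (-56/9 + 1)))*(-12) = (14/(7 - 47/9))*(-12) = (14/(16/9))*(-12) = (14*(9/16))*(-12) = (63/8)*(-12) = -189/2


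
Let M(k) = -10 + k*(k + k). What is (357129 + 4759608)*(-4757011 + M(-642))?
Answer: -20122555782741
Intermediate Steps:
M(k) = -10 + 2*k² (M(k) = -10 + k*(2*k) = -10 + 2*k²)
(357129 + 4759608)*(-4757011 + M(-642)) = (357129 + 4759608)*(-4757011 + (-10 + 2*(-642)²)) = 5116737*(-4757011 + (-10 + 2*412164)) = 5116737*(-4757011 + (-10 + 824328)) = 5116737*(-4757011 + 824318) = 5116737*(-3932693) = -20122555782741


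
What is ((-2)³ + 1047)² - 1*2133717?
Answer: -1054196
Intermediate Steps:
((-2)³ + 1047)² - 1*2133717 = (-8 + 1047)² - 2133717 = 1039² - 2133717 = 1079521 - 2133717 = -1054196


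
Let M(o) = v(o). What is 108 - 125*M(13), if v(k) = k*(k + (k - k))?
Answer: -21017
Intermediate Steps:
v(k) = k² (v(k) = k*(k + 0) = k*k = k²)
M(o) = o²
108 - 125*M(13) = 108 - 125*13² = 108 - 125*169 = 108 - 21125 = -21017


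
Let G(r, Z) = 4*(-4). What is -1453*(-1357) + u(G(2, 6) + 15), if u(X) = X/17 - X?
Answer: 33519273/17 ≈ 1.9717e+6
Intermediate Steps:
G(r, Z) = -16
u(X) = -16*X/17 (u(X) = X*(1/17) - X = X/17 - X = -16*X/17)
-1453*(-1357) + u(G(2, 6) + 15) = -1453*(-1357) - 16*(-16 + 15)/17 = 1971721 - 16/17*(-1) = 1971721 + 16/17 = 33519273/17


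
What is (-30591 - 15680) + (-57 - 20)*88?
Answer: -53047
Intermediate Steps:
(-30591 - 15680) + (-57 - 20)*88 = -46271 - 77*88 = -46271 - 6776 = -53047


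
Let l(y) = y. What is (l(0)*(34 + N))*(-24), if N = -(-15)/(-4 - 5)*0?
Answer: 0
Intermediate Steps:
N = 0 (N = -(-15)/(-9)*0 = -(-15)*(-1)/9*0 = -5*1/3*0 = -5/3*0 = 0)
(l(0)*(34 + N))*(-24) = (0*(34 + 0))*(-24) = (0*34)*(-24) = 0*(-24) = 0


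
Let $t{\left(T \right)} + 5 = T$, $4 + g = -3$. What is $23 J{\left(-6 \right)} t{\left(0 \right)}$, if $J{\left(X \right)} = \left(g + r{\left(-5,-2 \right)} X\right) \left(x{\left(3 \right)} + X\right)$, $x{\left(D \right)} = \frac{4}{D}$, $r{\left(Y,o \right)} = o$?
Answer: $\frac{8050}{3} \approx 2683.3$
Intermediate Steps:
$g = -7$ ($g = -4 - 3 = -7$)
$t{\left(T \right)} = -5 + T$
$J{\left(X \right)} = \left(-7 - 2 X\right) \left(\frac{4}{3} + X\right)$
$23 J{\left(-6 \right)} t{\left(0 \right)} = 23 \left(- \frac{28}{3} - 2 \left(-6\right)^{2} - -58\right) \left(-5 + 0\right) = 23 \left(- \frac{28}{3} - 72 + 58\right) \left(-5\right) = 23 \left(- \frac{70}{3}\right) \left(-5\right) = \left(- \frac{1610}{3}\right) \left(-5\right) = \frac{8050}{3}$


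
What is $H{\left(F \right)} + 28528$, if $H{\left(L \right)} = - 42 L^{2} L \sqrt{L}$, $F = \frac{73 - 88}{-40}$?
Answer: $28528 - \frac{567 \sqrt{6}}{1024} \approx 28527.0$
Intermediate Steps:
$F = \frac{3}{8}$ ($F = \left(73 - 88\right) \left(- \frac{1}{40}\right) = \left(-15\right) \left(- \frac{1}{40}\right) = \frac{3}{8} \approx 0.375$)
$H{\left(L \right)} = - 42 L^{\frac{7}{2}}$ ($H{\left(L \right)} = - 42 L^{3} \sqrt{L} = - 42 L^{\frac{7}{2}}$)
$H{\left(F \right)} + 28528 = - 42 \left(\frac{3}{8}\right)^{\frac{7}{2}} + 28528 = - 42 \frac{27 \sqrt{6}}{2048} + 28528 = - \frac{567 \sqrt{6}}{1024} + 28528 = 28528 - \frac{567 \sqrt{6}}{1024}$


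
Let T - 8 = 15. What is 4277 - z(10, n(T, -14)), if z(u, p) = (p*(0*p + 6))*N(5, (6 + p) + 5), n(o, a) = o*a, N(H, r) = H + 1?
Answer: 15869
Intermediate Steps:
T = 23 (T = 8 + 15 = 23)
N(H, r) = 1 + H
n(o, a) = a*o
z(u, p) = 36*p (z(u, p) = (p*(0*p + 6))*(1 + 5) = (p*(0 + 6))*6 = (p*6)*6 = (6*p)*6 = 36*p)
4277 - z(10, n(T, -14)) = 4277 - 36*(-14*23) = 4277 - 36*(-322) = 4277 - 1*(-11592) = 4277 + 11592 = 15869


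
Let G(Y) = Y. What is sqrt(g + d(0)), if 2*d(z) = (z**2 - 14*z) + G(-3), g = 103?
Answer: sqrt(406)/2 ≈ 10.075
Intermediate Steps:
d(z) = -3/2 + z**2/2 - 7*z (d(z) = ((z**2 - 14*z) - 3)/2 = (-3 + z**2 - 14*z)/2 = -3/2 + z**2/2 - 7*z)
sqrt(g + d(0)) = sqrt(103 + (-3/2 + (1/2)*0**2 - 7*0)) = sqrt(103 + (-3/2 + (1/2)*0 + 0)) = sqrt(103 + (-3/2 + 0 + 0)) = sqrt(103 - 3/2) = sqrt(203/2) = sqrt(406)/2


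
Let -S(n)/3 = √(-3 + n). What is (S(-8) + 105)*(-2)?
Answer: -210 + 6*I*√11 ≈ -210.0 + 19.9*I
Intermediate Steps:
S(n) = -3*√(-3 + n)
(S(-8) + 105)*(-2) = (-3*√(-3 - 8) + 105)*(-2) = (-3*I*√11 + 105)*(-2) = (105 - 3*I*√11)*(-2) = -210 + 6*I*√11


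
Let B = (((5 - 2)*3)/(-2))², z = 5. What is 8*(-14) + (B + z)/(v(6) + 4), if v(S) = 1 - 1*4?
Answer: -347/4 ≈ -86.750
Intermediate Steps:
v(S) = -3 (v(S) = 1 - 4 = -3)
B = 81/4 (B = ((3*3)*(-½))² = (9*(-½))² = (-9/2)² = 81/4 ≈ 20.250)
8*(-14) + (B + z)/(v(6) + 4) = 8*(-14) + (81/4 + 5)/(-3 + 4) = -112 + (101/4)/1 = -112 + (101/4)*1 = -112 + 101/4 = -347/4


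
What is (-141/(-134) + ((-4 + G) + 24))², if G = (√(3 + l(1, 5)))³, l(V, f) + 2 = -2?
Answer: 7940085/17956 - 2821*I/67 ≈ 442.2 - 42.104*I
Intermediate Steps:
l(V, f) = -4 (l(V, f) = -2 - 2 = -4)
G = -I (G = (√(3 - 4))³ = (√(-1))³ = I³ = -I ≈ -1.0*I)
(-141/(-134) + ((-4 + G) + 24))² = (-141/(-134) + ((-4 - I) + 24))² = (-141*(-1/134) + (20 - I))² = (141/134 + (20 - I))² = (2821/134 - I)²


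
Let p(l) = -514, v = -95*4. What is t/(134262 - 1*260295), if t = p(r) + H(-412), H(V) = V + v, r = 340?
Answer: 1306/126033 ≈ 0.010362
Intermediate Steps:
v = -380
H(V) = -380 + V (H(V) = V - 380 = -380 + V)
t = -1306 (t = -514 + (-380 - 412) = -514 - 792 = -1306)
t/(134262 - 1*260295) = -1306/(134262 - 1*260295) = -1306/(134262 - 260295) = -1306/(-126033) = -1306*(-1/126033) = 1306/126033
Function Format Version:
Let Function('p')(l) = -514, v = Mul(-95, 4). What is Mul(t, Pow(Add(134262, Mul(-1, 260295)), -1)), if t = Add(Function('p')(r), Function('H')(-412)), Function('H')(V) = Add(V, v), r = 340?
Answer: Rational(1306, 126033) ≈ 0.010362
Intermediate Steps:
v = -380
Function('H')(V) = Add(-380, V) (Function('H')(V) = Add(V, -380) = Add(-380, V))
t = -1306 (t = Add(-514, Add(-380, -412)) = Add(-514, -792) = -1306)
Mul(t, Pow(Add(134262, Mul(-1, 260295)), -1)) = Mul(-1306, Pow(Add(134262, Mul(-1, 260295)), -1)) = Mul(-1306, Pow(Add(134262, -260295), -1)) = Mul(-1306, Pow(-126033, -1)) = Mul(-1306, Rational(-1, 126033)) = Rational(1306, 126033)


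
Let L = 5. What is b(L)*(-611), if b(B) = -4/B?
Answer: 2444/5 ≈ 488.80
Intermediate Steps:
b(L)*(-611) = -4/5*(-611) = -4*⅕*(-611) = -⅘*(-611) = 2444/5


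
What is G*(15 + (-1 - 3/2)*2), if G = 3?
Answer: 30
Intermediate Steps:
G*(15 + (-1 - 3/2)*2) = 3*(15 + (-1 - 3/2)*2) = 3*(15 - 5/2*2) = 3*(15 - 5) = 3*10 = 30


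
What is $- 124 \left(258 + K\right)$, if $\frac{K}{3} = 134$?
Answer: $-81840$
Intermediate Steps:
$K = 402$ ($K = 3 \cdot 134 = 402$)
$- 124 \left(258 + K\right) = - 124 \left(258 + 402\right) = \left(-124\right) 660 = -81840$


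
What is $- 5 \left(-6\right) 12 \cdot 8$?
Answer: $2880$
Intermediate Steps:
$- 5 \left(-6\right) 12 \cdot 8 = - 5 \left(\left(-72\right) 8\right) = \left(-5\right) \left(-576\right) = 2880$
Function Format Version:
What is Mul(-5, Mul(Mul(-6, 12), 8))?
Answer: 2880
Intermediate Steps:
Mul(-5, Mul(Mul(-6, 12), 8)) = Mul(-5, Mul(-72, 8)) = Mul(-5, -576) = 2880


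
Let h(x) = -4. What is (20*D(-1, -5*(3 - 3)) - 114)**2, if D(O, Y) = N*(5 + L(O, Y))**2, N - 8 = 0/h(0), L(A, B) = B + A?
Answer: 5982916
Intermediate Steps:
L(A, B) = A + B
N = 8 (N = 8 + 0/(-4) = 8 + 0*(-1/4) = 8 + 0 = 8)
D(O, Y) = 8*(5 + O + Y)**2 (D(O, Y) = 8*(5 + (O + Y))**2 = 8*(5 + O + Y)**2)
(20*D(-1, -5*(3 - 3)) - 114)**2 = (20*(8*(5 - 1 - 5*(3 - 3))**2) - 114)**2 = (20*(8*(5 - 1 - 5*0)**2) - 114)**2 = (20*(8*(5 - 1 + 0)**2) - 114)**2 = (20*(8*4**2) - 114)**2 = (20*(8*16) - 114)**2 = (20*128 - 114)**2 = (2560 - 114)**2 = 2446**2 = 5982916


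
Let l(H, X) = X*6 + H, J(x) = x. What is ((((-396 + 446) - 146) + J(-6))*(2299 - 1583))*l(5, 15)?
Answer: -6938040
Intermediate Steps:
l(H, X) = H + 6*X (l(H, X) = 6*X + H = H + 6*X)
((((-396 + 446) - 146) + J(-6))*(2299 - 1583))*l(5, 15) = ((((-396 + 446) - 146) - 6)*(2299 - 1583))*(5 + 6*15) = (((50 - 146) - 6)*716)*(5 + 90) = ((-96 - 6)*716)*95 = -102*716*95 = -73032*95 = -6938040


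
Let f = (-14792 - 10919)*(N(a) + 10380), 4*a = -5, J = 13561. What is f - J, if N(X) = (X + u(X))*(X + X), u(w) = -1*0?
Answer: -2135792703/8 ≈ -2.6697e+8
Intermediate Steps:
u(w) = 0
a = -5/4 (a = (¼)*(-5) = -5/4 ≈ -1.2500)
N(X) = 2*X² (N(X) = (X + 0)*(X + X) = X*(2*X) = 2*X²)
f = -2135684215/8 (f = (-14792 - 10919)*(2*(-5/4)² + 10380) = -25711*(2*(25/16) + 10380) = -25711*(25/8 + 10380) = -25711*83065/8 = -2135684215/8 ≈ -2.6696e+8)
f - J = -2135684215/8 - 1*13561 = -2135684215/8 - 13561 = -2135792703/8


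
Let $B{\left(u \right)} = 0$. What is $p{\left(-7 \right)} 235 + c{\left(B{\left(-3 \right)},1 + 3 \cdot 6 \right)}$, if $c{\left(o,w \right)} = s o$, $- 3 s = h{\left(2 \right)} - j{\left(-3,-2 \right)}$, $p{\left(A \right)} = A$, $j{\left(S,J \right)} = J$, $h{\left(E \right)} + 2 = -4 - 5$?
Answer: $-1645$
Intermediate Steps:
$h{\left(E \right)} = -11$ ($h{\left(E \right)} = -2 - 9 = -11$)
$s = 3$ ($s = - \frac{-11 - -2}{3} = - \frac{-11 + 2}{3} = \left(- \frac{1}{3}\right) \left(-9\right) = 3$)
$c{\left(o,w \right)} = 3 o$
$p{\left(-7 \right)} 235 + c{\left(B{\left(-3 \right)},1 + 3 \cdot 6 \right)} = \left(-7\right) 235 + 3 \cdot 0 = -1645 + 0 = -1645$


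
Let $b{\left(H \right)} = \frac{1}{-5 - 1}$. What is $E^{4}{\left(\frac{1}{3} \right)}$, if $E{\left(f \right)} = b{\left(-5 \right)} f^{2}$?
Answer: $\frac{1}{8503056} \approx 1.176 \cdot 10^{-7}$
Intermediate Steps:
$b{\left(H \right)} = - \frac{1}{6}$ ($b{\left(H \right)} = \frac{1}{-6} = - \frac{1}{6}$)
$E{\left(f \right)} = - \frac{f^{2}}{6}$
$E^{4}{\left(\frac{1}{3} \right)} = \left(- \frac{\left(\frac{1}{3}\right)^{2}}{6}\right)^{4} = \left(- \frac{1}{6 \cdot 9}\right)^{4} = \left(\left(- \frac{1}{6}\right) \frac{1}{9}\right)^{4} = \left(- \frac{1}{54}\right)^{4} = \frac{1}{8503056}$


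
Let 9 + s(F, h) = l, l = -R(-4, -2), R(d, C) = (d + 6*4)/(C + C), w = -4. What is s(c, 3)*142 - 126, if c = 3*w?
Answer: -694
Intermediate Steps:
c = -12 (c = 3*(-4) = -12)
R(d, C) = (24 + d)/(2*C) (R(d, C) = (d + 24)/((2*C)) = (24 + d)*(1/(2*C)) = (24 + d)/(2*C))
l = 5 (l = -(24 - 4)/(2*(-2)) = -(-1)*20/(2*2) = -1*(-5) = 5)
s(F, h) = -4 (s(F, h) = -9 + 5 = -4)
s(c, 3)*142 - 126 = -4*142 - 126 = -568 - 126 = -694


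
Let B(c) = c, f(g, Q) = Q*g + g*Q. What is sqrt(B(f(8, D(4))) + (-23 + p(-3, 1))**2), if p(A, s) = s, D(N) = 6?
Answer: 2*sqrt(145) ≈ 24.083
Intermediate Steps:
f(g, Q) = 2*Q*g (f(g, Q) = Q*g + Q*g = 2*Q*g)
sqrt(B(f(8, D(4))) + (-23 + p(-3, 1))**2) = sqrt(2*6*8 + (-23 + 1)**2) = sqrt(96 + (-22)**2) = sqrt(96 + 484) = sqrt(580) = 2*sqrt(145)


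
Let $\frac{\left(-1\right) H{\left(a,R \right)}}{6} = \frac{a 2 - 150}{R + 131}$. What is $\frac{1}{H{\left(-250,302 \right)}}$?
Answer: $\frac{433}{3900} \approx 0.11103$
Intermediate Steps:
$H{\left(a,R \right)} = - \frac{6 \left(-150 + 2 a\right)}{131 + R}$ ($H{\left(a,R \right)} = - 6 \frac{a 2 - 150}{R + 131} = - 6 \frac{2 a - 150}{131 + R} = - 6 \frac{-150 + 2 a}{131 + R} = - \frac{6 \left(-150 + 2 a\right)}{131 + R}$)
$\frac{1}{H{\left(-250,302 \right)}} = \frac{1}{12 \frac{1}{131 + 302} \left(75 - -250\right)} = \frac{1}{12 \cdot \frac{1}{433} \left(75 + 250\right)} = \frac{1}{12 \cdot \frac{1}{433} \cdot 325} = \frac{1}{\frac{3900}{433}} = \frac{433}{3900}$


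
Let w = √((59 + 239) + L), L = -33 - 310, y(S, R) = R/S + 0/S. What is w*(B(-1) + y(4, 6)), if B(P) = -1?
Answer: 3*I*√5/2 ≈ 3.3541*I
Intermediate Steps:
y(S, R) = R/S (y(S, R) = R/S + 0 = R/S)
L = -343
w = 3*I*√5 (w = √((59 + 239) - 343) = √(298 - 343) = √(-45) = 3*I*√5 ≈ 6.7082*I)
w*(B(-1) + y(4, 6)) = (3*I*√5)*(-1 + 6/4) = (3*I*√5)*(-1 + 6*(¼)) = (3*I*√5)*(-1 + 3/2) = (3*I*√5)*(½) = 3*I*√5/2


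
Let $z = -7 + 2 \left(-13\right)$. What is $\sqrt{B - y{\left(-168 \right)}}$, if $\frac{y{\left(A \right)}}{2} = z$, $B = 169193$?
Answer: $\sqrt{169259} \approx 411.41$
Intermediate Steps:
$z = -33$ ($z = -7 - 26 = -33$)
$y{\left(A \right)} = -66$ ($y{\left(A \right)} = 2 \left(-33\right) = -66$)
$\sqrt{B - y{\left(-168 \right)}} = \sqrt{169193 - -66} = \sqrt{169193 + 66} = \sqrt{169259}$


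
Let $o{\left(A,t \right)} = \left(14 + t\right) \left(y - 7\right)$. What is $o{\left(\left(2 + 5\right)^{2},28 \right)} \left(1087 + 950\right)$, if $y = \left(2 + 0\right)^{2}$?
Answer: $-256662$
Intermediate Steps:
$y = 4$ ($y = 2^{2} = 4$)
$o{\left(A,t \right)} = -42 - 3 t$ ($o{\left(A,t \right)} = \left(14 + t\right) \left(4 - 7\right) = \left(14 + t\right) \left(-3\right) = -42 - 3 t$)
$o{\left(\left(2 + 5\right)^{2},28 \right)} \left(1087 + 950\right) = \left(-42 - 84\right) \left(1087 + 950\right) = \left(-42 - 84\right) 2037 = \left(-126\right) 2037 = -256662$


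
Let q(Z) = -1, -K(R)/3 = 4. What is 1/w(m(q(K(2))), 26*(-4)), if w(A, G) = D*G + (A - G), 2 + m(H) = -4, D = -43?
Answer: 1/4570 ≈ 0.00021882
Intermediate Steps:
K(R) = -12 (K(R) = -3*4 = -12)
m(H) = -6 (m(H) = -2 - 4 = -6)
w(A, G) = A - 44*G (w(A, G) = -43*G + (A - G) = A - 44*G)
1/w(m(q(K(2))), 26*(-4)) = 1/(-6 - 1144*(-4)) = 1/(-6 - 44*(-104)) = 1/(-6 + 4576) = 1/4570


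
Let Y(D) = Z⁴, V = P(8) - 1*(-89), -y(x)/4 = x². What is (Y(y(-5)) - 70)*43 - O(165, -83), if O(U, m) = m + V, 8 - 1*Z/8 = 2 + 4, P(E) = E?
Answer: 2815024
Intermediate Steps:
y(x) = -4*x²
V = 97 (V = 8 - 1*(-89) = 8 + 89 = 97)
Z = 16 (Z = 64 - 8*(2 + 4) = 64 - 8*6 = 64 - 48 = 16)
O(U, m) = 97 + m (O(U, m) = m + 97 = 97 + m)
Y(D) = 65536 (Y(D) = 16⁴ = 65536)
(Y(y(-5)) - 70)*43 - O(165, -83) = (65536 - 70)*43 - (97 - 83) = 65466*43 - 1*14 = 2815038 - 14 = 2815024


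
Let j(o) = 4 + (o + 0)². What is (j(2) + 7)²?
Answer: 225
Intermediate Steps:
j(o) = 4 + o²
(j(2) + 7)² = ((4 + 2²) + 7)² = ((4 + 4) + 7)² = (8 + 7)² = 15² = 225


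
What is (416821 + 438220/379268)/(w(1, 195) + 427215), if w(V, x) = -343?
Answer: 4940228289/5059340303 ≈ 0.97646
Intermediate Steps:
(416821 + 438220/379268)/(w(1, 195) + 427215) = (416821 + 438220/379268)/(-343 + 427215) = (416821 + 438220*(1/379268))/426872 = (416821 + 109555/94817)*(1/426872) = (39521826312/94817)*(1/426872) = 4940228289/5059340303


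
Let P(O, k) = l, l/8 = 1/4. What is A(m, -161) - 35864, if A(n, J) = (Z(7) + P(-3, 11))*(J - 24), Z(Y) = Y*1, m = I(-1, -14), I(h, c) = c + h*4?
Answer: -37529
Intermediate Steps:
l = 2 (l = 8/4 = 8*(1/4) = 2)
I(h, c) = c + 4*h
m = -18 (m = -14 + 4*(-1) = -14 - 4 = -18)
P(O, k) = 2
Z(Y) = Y
A(n, J) = -216 + 9*J (A(n, J) = (7 + 2)*(J - 24) = 9*(-24 + J) = -216 + 9*J)
A(m, -161) - 35864 = (-216 + 9*(-161)) - 35864 = (-216 - 1449) - 35864 = -1665 - 35864 = -37529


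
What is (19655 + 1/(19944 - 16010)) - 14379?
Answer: 20755785/3934 ≈ 5276.0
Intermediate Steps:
(19655 + 1/(19944 - 16010)) - 14379 = (19655 + 1/3934) - 14379 = 77322771/3934 - 14379 = 20755785/3934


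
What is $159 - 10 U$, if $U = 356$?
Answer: $-3401$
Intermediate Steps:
$159 - 10 U = 159 - 3560 = -3401$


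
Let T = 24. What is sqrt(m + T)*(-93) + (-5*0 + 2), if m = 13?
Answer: 2 - 93*sqrt(37) ≈ -563.70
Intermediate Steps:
sqrt(m + T)*(-93) + (-5*0 + 2) = sqrt(13 + 24)*(-93) + (-5*0 + 2) = sqrt(37)*(-93) + (0 + 2) = -93*sqrt(37) + 2 = 2 - 93*sqrt(37)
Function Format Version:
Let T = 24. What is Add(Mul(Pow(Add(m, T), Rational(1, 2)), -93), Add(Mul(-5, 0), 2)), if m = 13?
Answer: Add(2, Mul(-93, Pow(37, Rational(1, 2)))) ≈ -563.70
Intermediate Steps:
Add(Mul(Pow(Add(m, T), Rational(1, 2)), -93), Add(Mul(-5, 0), 2)) = Add(Mul(Pow(Add(13, 24), Rational(1, 2)), -93), Add(Mul(-5, 0), 2)) = Add(Mul(Pow(37, Rational(1, 2)), -93), Add(0, 2)) = Add(Mul(-93, Pow(37, Rational(1, 2))), 2) = Add(2, Mul(-93, Pow(37, Rational(1, 2))))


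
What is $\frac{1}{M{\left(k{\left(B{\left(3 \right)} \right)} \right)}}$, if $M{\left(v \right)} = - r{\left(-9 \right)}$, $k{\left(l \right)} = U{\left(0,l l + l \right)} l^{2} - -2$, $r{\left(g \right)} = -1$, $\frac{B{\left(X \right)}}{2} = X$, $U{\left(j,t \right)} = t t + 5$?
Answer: $1$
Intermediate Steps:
$U{\left(j,t \right)} = 5 + t^{2}$ ($U{\left(j,t \right)} = t^{2} + 5 = 5 + t^{2}$)
$B{\left(X \right)} = 2 X$
$k{\left(l \right)} = 2 + l^{2} \left(5 + \left(l + l^{2}\right)^{2}\right)$ ($k{\left(l \right)} = \left(5 + \left(l l + l\right)^{2}\right) l^{2} - -2 = \left(5 + \left(l^{2} + l\right)^{2}\right) l^{2} + 2 = \left(5 + \left(l + l^{2}\right)^{2}\right) l^{2} + 2 = l^{2} \left(5 + \left(l + l^{2}\right)^{2}\right) + 2 = 2 + l^{2} \left(5 + \left(l + l^{2}\right)^{2}\right)$)
$M{\left(v \right)} = 1$ ($M{\left(v \right)} = \left(-1\right) \left(-1\right) = 1$)
$\frac{1}{M{\left(k{\left(B{\left(3 \right)} \right)} \right)}} = 1^{-1} = 1$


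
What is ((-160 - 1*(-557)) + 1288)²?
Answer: 2839225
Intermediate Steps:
((-160 - 1*(-557)) + 1288)² = ((-160 + 557) + 1288)² = (397 + 1288)² = 1685² = 2839225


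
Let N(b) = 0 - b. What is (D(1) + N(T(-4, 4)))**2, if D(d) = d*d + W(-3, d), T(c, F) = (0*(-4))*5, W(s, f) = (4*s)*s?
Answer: 1369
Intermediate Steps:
W(s, f) = 4*s**2
T(c, F) = 0 (T(c, F) = 0*5 = 0)
N(b) = -b
D(d) = 36 + d**2 (D(d) = d*d + 4*(-3)**2 = d**2 + 4*9 = d**2 + 36 = 36 + d**2)
(D(1) + N(T(-4, 4)))**2 = ((36 + 1**2) - 1*0)**2 = ((36 + 1) + 0)**2 = (37 + 0)**2 = 37**2 = 1369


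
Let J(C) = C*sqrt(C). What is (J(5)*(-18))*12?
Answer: -1080*sqrt(5) ≈ -2415.0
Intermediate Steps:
J(C) = C**(3/2)
(J(5)*(-18))*12 = (5**(3/2)*(-18))*12 = ((5*sqrt(5))*(-18))*12 = -90*sqrt(5)*12 = -1080*sqrt(5)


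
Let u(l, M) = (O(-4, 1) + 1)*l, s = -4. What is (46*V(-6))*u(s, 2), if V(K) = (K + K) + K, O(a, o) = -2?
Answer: -3312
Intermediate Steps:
u(l, M) = -l (u(l, M) = (-2 + 1)*l = -l)
V(K) = 3*K (V(K) = 2*K + K = 3*K)
(46*V(-6))*u(s, 2) = (46*(3*(-6)))*(-1*(-4)) = (46*(-18))*4 = -828*4 = -3312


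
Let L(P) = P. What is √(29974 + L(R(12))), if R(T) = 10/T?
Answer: √1079094/6 ≈ 173.13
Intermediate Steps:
√(29974 + L(R(12))) = √(29974 + 10/12) = √(29974 + 10*(1/12)) = √(29974 + ⅚) = √(179849/6) = √1079094/6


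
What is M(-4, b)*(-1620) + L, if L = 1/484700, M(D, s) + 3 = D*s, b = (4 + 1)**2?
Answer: 80877042001/484700 ≈ 1.6686e+5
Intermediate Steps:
b = 25 (b = 5**2 = 25)
M(D, s) = -3 + D*s
L = 1/484700 ≈ 2.0631e-6
M(-4, b)*(-1620) + L = (-3 - 4*25)*(-1620) + 1/484700 = (-3 - 100)*(-1620) + 1/484700 = -103*(-1620) + 1/484700 = 166860 + 1/484700 = 80877042001/484700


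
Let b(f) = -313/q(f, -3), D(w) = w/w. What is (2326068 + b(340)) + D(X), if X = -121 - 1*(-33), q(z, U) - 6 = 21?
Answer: 62803550/27 ≈ 2.3261e+6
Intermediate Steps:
q(z, U) = 27 (q(z, U) = 6 + 21 = 27)
X = -88 (X = -121 + 33 = -88)
D(w) = 1
b(f) = -313/27
(2326068 + b(340)) + D(X) = (2326068 - 313/27) + 1 = 62803523/27 + 1 = 62803550/27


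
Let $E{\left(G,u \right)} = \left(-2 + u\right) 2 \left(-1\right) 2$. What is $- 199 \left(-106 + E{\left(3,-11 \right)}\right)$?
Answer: $10746$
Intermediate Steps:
$E{\left(G,u \right)} = 8 - 4 u$ ($E{\left(G,u \right)} = \left(-2 + u\right) \left(-2\right) 2 = \left(4 - 2 u\right) 2 = 8 - 4 u$)
$- 199 \left(-106 + E{\left(3,-11 \right)}\right) = - 199 \left(-106 + \left(8 - -44\right)\right) = - 199 \left(-106 + \left(8 + 44\right)\right) = - 199 \left(-106 + 52\right) = \left(-199\right) \left(-54\right) = 10746$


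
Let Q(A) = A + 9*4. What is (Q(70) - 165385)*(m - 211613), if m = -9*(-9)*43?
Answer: 34399518270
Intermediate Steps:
Q(A) = 36 + A (Q(A) = A + 36 = 36 + A)
m = 3483 (m = 81*43 = 3483)
(Q(70) - 165385)*(m - 211613) = ((36 + 70) - 165385)*(3483 - 211613) = (106 - 165385)*(-208130) = -165279*(-208130) = 34399518270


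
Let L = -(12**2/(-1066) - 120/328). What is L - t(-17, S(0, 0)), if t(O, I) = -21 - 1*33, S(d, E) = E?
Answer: 29049/533 ≈ 54.501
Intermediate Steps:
t(O, I) = -54 (t(O, I) = -21 - 33 = -54)
L = 267/533 (L = -(144*(-1/1066) - 120*1/328) = -(-72/533 - 15/41) = -1*(-267/533) = 267/533 ≈ 0.50094)
L - t(-17, S(0, 0)) = 267/533 - 1*(-54) = 267/533 + 54 = 29049/533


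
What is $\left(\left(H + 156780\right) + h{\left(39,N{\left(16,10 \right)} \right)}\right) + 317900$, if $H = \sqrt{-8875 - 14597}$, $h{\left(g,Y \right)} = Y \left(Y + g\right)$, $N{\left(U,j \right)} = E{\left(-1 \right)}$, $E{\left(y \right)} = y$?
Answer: $474642 + 12 i \sqrt{163} \approx 4.7464 \cdot 10^{5} + 153.21 i$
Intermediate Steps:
$N{\left(U,j \right)} = -1$
$H = 12 i \sqrt{163}$ ($H = \sqrt{-23472} = 12 i \sqrt{163} \approx 153.21 i$)
$\left(\left(H + 156780\right) + h{\left(39,N{\left(16,10 \right)} \right)}\right) + 317900 = \left(\left(12 i \sqrt{163} + 156780\right) - \left(-1 + 39\right)\right) + 317900 = \left(\left(156780 + 12 i \sqrt{163}\right) - 38\right) + 317900 = \left(156742 + 12 i \sqrt{163}\right) + 317900 = 474642 + 12 i \sqrt{163}$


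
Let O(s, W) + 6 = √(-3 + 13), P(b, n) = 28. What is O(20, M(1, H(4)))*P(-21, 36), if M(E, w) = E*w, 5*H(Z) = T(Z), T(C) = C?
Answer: -168 + 28*√10 ≈ -79.456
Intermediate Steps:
H(Z) = Z/5
O(s, W) = -6 + √10 (O(s, W) = -6 + √(-3 + 13) = -6 + √10)
O(20, M(1, H(4)))*P(-21, 36) = (-6 + √10)*28 = -168 + 28*√10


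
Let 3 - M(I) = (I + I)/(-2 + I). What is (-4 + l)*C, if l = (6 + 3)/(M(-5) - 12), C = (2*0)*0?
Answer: 0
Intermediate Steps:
M(I) = 3 - 2*I/(-2 + I) (M(I) = 3 - (I + I)/(-2 + I) = 3 - 2*I/(-2 + I))
C = 0 (C = 0*0 = 0)
l = -63/73 (l = (6 + 3)/((-6 - 5)/(-2 - 5) - 12) = 9/(-11/(-7) - 12) = 9/(-⅐*(-11) - 12) = 9/(11/7 - 12) = 9/(-73/7) = 9*(-7/73) = -63/73 ≈ -0.86301)
(-4 + l)*C = (-4 - 63/73)*0 = -355/73*0 = 0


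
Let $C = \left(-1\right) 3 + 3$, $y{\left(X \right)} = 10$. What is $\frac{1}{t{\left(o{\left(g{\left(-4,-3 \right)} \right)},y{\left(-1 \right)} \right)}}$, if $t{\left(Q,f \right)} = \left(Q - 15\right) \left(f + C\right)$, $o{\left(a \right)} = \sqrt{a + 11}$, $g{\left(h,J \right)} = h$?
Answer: $- \frac{3}{436} - \frac{\sqrt{7}}{2180} \approx -0.0080944$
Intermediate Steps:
$C = 0$ ($C = -3 + 3 = 0$)
$o{\left(a \right)} = \sqrt{11 + a}$
$t{\left(Q,f \right)} = f \left(-15 + Q\right)$ ($t{\left(Q,f \right)} = \left(Q - 15\right) \left(f + 0\right) = \left(-15 + Q\right) f = f \left(-15 + Q\right)$)
$\frac{1}{t{\left(o{\left(g{\left(-4,-3 \right)} \right)},y{\left(-1 \right)} \right)}} = \frac{1}{10 \left(-15 + \sqrt{11 - 4}\right)} = \frac{1}{10 \left(-15 + \sqrt{7}\right)} = \frac{1}{-150 + 10 \sqrt{7}}$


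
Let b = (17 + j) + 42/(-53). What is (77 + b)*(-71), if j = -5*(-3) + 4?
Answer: -422237/53 ≈ -7966.7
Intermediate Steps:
j = 19 (j = 15 + 4 = 19)
b = 1866/53 (b = (17 + 19) + 42/(-53) = 36 + 42*(-1/53) = 36 - 42/53 = 1866/53 ≈ 35.208)
(77 + b)*(-71) = (77 + 1866/53)*(-71) = (5947/53)*(-71) = -422237/53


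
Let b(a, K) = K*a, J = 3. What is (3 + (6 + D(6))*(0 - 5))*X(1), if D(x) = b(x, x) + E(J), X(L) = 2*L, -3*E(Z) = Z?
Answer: -404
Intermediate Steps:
E(Z) = -Z/3
D(x) = -1 + x**2 (D(x) = x*x - 1/3*3 = x**2 - 1 = -1 + x**2)
(3 + (6 + D(6))*(0 - 5))*X(1) = (3 + (6 + (-1 + 6**2))*(0 - 5))*(2*1) = (3 + (6 + (-1 + 36))*(-5))*2 = (3 + (6 + 35)*(-5))*2 = (3 + 41*(-5))*2 = (3 - 205)*2 = -202*2 = -404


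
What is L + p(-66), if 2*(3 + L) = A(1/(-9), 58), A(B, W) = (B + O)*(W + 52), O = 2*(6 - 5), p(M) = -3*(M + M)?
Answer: 4472/9 ≈ 496.89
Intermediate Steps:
p(M) = -6*M
O = 2 (O = 2*1 = 2)
A(B, W) = (2 + B)*(52 + W) (A(B, W) = (B + 2)*(W + 52) = (2 + B)*(52 + W))
L = 908/9 (L = -3 + (104 + 2*58 + 52/(-9) + 58/(-9))/2 = -3 + (104 + 116 + 52*(-1/9) - 1/9*58)/2 = -3 + (104 + 116 - 52/9 - 58/9)/2 = -3 + (1/2)*(1870/9) = -3 + 935/9 = 908/9 ≈ 100.89)
L + p(-66) = 908/9 - 6*(-66) = 908/9 + 396 = 4472/9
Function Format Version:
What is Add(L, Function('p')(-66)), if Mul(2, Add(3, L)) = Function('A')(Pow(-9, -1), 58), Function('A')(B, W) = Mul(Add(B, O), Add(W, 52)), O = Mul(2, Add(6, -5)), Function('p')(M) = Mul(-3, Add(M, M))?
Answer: Rational(4472, 9) ≈ 496.89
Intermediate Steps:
Function('p')(M) = Mul(-6, M) (Function('p')(M) = Mul(-3, Mul(2, M)) = Mul(-6, M))
O = 2 (O = Mul(2, 1) = 2)
Function('A')(B, W) = Mul(Add(2, B), Add(52, W)) (Function('A')(B, W) = Mul(Add(B, 2), Add(W, 52)) = Mul(Add(2, B), Add(52, W)))
L = Rational(908, 9) (L = Add(-3, Mul(Rational(1, 2), Add(104, Mul(2, 58), Mul(52, Pow(-9, -1)), Mul(Pow(-9, -1), 58)))) = Add(-3, Mul(Rational(1, 2), Add(104, 116, Mul(52, Rational(-1, 9)), Mul(Rational(-1, 9), 58)))) = Add(-3, Mul(Rational(1, 2), Add(104, 116, Rational(-52, 9), Rational(-58, 9)))) = Add(-3, Mul(Rational(1, 2), Rational(1870, 9))) = Add(-3, Rational(935, 9)) = Rational(908, 9) ≈ 100.89)
Add(L, Function('p')(-66)) = Add(Rational(908, 9), Mul(-6, -66)) = Add(Rational(908, 9), 396) = Rational(4472, 9)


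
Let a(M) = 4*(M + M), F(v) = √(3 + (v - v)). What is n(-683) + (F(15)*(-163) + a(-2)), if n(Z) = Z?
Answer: -699 - 163*√3 ≈ -981.32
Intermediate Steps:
F(v) = √3 (F(v) = √(3 + 0) = √3)
a(M) = 8*M (a(M) = 4*(2*M) = 8*M)
n(-683) + (F(15)*(-163) + a(-2)) = -683 + (√3*(-163) + 8*(-2)) = -683 + (-163*√3 - 16) = -683 + (-16 - 163*√3) = -699 - 163*√3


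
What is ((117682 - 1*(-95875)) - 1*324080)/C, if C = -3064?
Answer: 110523/3064 ≈ 36.071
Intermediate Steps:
((117682 - 1*(-95875)) - 1*324080)/C = ((117682 - 1*(-95875)) - 1*324080)/(-3064) = ((117682 + 95875) - 324080)*(-1/3064) = (213557 - 324080)*(-1/3064) = -110523*(-1/3064) = 110523/3064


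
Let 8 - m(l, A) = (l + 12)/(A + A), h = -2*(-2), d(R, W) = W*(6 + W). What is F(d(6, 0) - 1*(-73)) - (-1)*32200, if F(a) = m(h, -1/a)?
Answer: 32792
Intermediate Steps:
h = 4
m(l, A) = 8 - (12 + l)/(2*A) (m(l, A) = 8 - (l + 12)/(A + A) = 8 - (12 + l)/(2*A))
F(a) = -a*(-16 - 16/a)/2 (F(a) = (-12 - 1*4 + 16*(-1/a))/(2*((-1/a))) = (-a)*(-12 - 4 - 16/a)/2 = (-a)*(-16 - 16/a)/2 = -a*(-16 - 16/a)/2)
F(d(6, 0) - 1*(-73)) - (-1)*32200 = (8 + 8*(0*(6 + 0) - 1*(-73))) - (-1)*32200 = (8 + 8*(0*6 + 73)) - 1*(-32200) = (8 + 8*(0 + 73)) + 32200 = (8 + 8*73) + 32200 = (8 + 584) + 32200 = 592 + 32200 = 32792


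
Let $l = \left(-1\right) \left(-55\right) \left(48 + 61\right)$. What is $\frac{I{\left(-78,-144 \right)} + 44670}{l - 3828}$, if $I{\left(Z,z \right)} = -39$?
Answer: $\frac{44631}{2167} \approx 20.596$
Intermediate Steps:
$l = 5995$ ($l = 55 \cdot 109 = 5995$)
$\frac{I{\left(-78,-144 \right)} + 44670}{l - 3828} = \frac{-39 + 44670}{5995 - 3828} = \frac{44631}{2167}$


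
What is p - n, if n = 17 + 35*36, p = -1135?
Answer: -2412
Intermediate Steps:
n = 1277 (n = 17 + 1260 = 1277)
p - n = -1135 - 1*1277 = -1135 - 1277 = -2412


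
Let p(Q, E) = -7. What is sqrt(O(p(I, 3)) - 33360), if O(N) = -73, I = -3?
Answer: I*sqrt(33433) ≈ 182.85*I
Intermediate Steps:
sqrt(O(p(I, 3)) - 33360) = sqrt(-73 - 33360) = sqrt(-33433) = I*sqrt(33433)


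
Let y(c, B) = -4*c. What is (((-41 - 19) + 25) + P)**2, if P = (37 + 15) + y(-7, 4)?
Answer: 2025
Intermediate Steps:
P = 80 (P = (37 + 15) - 4*(-7) = 52 + 28 = 80)
(((-41 - 19) + 25) + P)**2 = (((-41 - 19) + 25) + 80)**2 = ((-60 + 25) + 80)**2 = (-35 + 80)**2 = 45**2 = 2025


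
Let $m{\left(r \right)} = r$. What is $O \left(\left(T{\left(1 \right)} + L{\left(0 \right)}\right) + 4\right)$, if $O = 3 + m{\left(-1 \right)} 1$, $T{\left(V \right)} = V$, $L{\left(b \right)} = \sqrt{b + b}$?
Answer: $10$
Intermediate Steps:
$L{\left(b \right)} = \sqrt{2} \sqrt{b}$ ($L{\left(b \right)} = \sqrt{2 b} = \sqrt{2} \sqrt{b}$)
$O = 2$ ($O = 3 - 1 = 2$)
$O \left(\left(T{\left(1 \right)} + L{\left(0 \right)}\right) + 4\right) = 2 \left(\left(1 + \sqrt{2} \sqrt{0}\right) + 4\right) = 2 \left(\left(1 + \sqrt{2} \cdot 0\right) + 4\right) = 2 \left(\left(1 + 0\right) + 4\right) = 2 \left(1 + 4\right) = 2 \cdot 5 = 10$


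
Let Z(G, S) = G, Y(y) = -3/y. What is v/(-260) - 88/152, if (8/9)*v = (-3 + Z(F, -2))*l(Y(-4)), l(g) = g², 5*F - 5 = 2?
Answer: -227261/395200 ≈ -0.57505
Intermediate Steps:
F = 7/5 (F = 1 + (⅕)*2 = 1 + ⅖ = 7/5 ≈ 1.4000)
v = -81/80 (v = 9*((-3 + 7/5)*(-3/(-4))²)/8 = 9*(-8*(-3*(-¼))²/5)/8 = 9*(-8*(¾)²/5)/8 = 9*(-8/5*9/16)/8 = (9/8)*(-9/10) = -81/80 ≈ -1.0125)
v/(-260) - 88/152 = -81/80/(-260) - 88/152 = -81/80*(-1/260) - 88*1/152 = 81/20800 - 11/19 = -227261/395200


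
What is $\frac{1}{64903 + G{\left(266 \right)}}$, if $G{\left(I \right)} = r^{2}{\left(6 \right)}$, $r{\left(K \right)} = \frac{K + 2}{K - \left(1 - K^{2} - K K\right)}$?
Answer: $\frac{5929}{384809951} \approx 1.5408 \cdot 10^{-5}$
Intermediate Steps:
$r{\left(K \right)} = \frac{2 + K}{-1 + K + 2 K^{2}}$ ($r{\left(K \right)} = \frac{2 + K}{K + \left(\left(K^{2} + K^{2}\right) - 1\right)} = \frac{2 + K}{K + \left(2 K^{2} - 1\right)} = \frac{2 + K}{K + \left(-1 + 2 K^{2}\right)} = \frac{2 + K}{-1 + K + 2 K^{2}}$)
$G{\left(I \right)} = \frac{64}{5929}$ ($G{\left(I \right)} = \left(\frac{2 + 6}{-1 + 6 + 2 \cdot 6^{2}}\right)^{2} = \left(\frac{1}{-1 + 6 + 2 \cdot 36} \cdot 8\right)^{2} = \left(\frac{1}{-1 + 6 + 72} \cdot 8\right)^{2} = \left(\frac{1}{77} \cdot 8\right)^{2} = \left(\frac{8}{77}\right)^{2} = \frac{64}{5929}$)
$\frac{1}{64903 + G{\left(266 \right)}} = \frac{1}{64903 + \frac{64}{5929}} = \frac{1}{\frac{384809951}{5929}} = \frac{5929}{384809951}$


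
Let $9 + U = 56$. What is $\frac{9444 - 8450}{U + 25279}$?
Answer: $\frac{71}{1809} \approx 0.039248$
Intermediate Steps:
$U = 47$ ($U = -9 + 56 = 47$)
$\frac{9444 - 8450}{U + 25279} = \frac{9444 - 8450}{47 + 25279} = \frac{994}{25326} = 994 \cdot \frac{1}{25326} = \frac{71}{1809}$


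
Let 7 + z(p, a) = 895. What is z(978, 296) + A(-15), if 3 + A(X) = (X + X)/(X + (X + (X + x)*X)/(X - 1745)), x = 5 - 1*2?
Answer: 142805/161 ≈ 886.99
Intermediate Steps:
z(p, a) = 888 (z(p, a) = -7 + 895 = 888)
x = 3 (x = 5 - 2 = 3)
A(X) = -3 + 2*X/(X + (X + X*(3 + X))/(-1745 + X)) (A(X) = -3 + (X + X)/(X + (X + (X + 3)*X)/(X - 1745)) = -3 + (2*X)/(X + (X + (3 + X)*X)/(-1745 + X)) = -3 + (2*X)/(X + (X + X*(3 + X))/(-1745 + X)) = -3 + 2*X/(X + (X + X*(3 + X))/(-1745 + X)))
z(978, 296) + A(-15) = 888 + (1733 - 4*(-15))/(-1741 + 2*(-15)) = 888 + (1733 + 60)/(-1741 - 30) = 888 + 1793/(-1771) = 888 - 1/1771*1793 = 888 - 163/161 = 142805/161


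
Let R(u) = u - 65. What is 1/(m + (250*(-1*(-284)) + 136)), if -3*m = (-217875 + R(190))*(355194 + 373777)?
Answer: 3/158733648658 ≈ 1.8900e-11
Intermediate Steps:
R(u) = -65 + u
m = 158733435250/3 (m = -(-217875 + (-65 + 190))*(355194 + 373777)/3 = -(-217875 + 125)*728971/3 = -(-217750)*728971/3 = -⅓*(-158733435250) = 158733435250/3 ≈ 5.2911e+10)
1/(m + (250*(-1*(-284)) + 136)) = 1/(158733435250/3 + (250*(-1*(-284)) + 136)) = 1/(158733435250/3 + (250*284 + 136)) = 1/(158733435250/3 + (71000 + 136)) = 1/(158733435250/3 + 71136) = 1/(158733648658/3) = 3/158733648658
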